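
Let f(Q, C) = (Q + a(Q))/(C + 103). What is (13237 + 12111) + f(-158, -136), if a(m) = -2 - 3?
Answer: 836647/33 ≈ 25353.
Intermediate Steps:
a(m) = -5
f(Q, C) = (-5 + Q)/(103 + C) (f(Q, C) = (Q - 5)/(C + 103) = (-5 + Q)/(103 + C))
(13237 + 12111) + f(-158, -136) = (13237 + 12111) + (-5 - 158)/(103 - 136) = 25348 - 163/(-33) = 25348 - 1/33*(-163) = 25348 + 163/33 = 836647/33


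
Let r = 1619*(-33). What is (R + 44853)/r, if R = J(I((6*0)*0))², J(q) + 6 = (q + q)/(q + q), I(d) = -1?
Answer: -44878/53427 ≈ -0.83999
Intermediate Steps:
r = -53427
J(q) = -5 (J(q) = -6 + (q + q)/(q + q) = -6 + (2*q)/((2*q)) = -6 + (2*q)*(1/(2*q)) = -6 + 1 = -5)
R = 25 (R = (-5)² = 25)
(R + 44853)/r = (25 + 44853)/(-53427) = 44878*(-1/53427) = -44878/53427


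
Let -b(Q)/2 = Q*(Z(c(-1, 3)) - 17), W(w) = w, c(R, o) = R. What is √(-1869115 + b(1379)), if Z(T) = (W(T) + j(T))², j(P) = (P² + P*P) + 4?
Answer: 3*I*√210131 ≈ 1375.2*I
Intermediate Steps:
j(P) = 4 + 2*P² (j(P) = (P² + P²) + 4 = 2*P² + 4 = 4 + 2*P²)
Z(T) = (4 + T + 2*T²)² (Z(T) = (T + (4 + 2*T²))² = (4 + T + 2*T²)²)
b(Q) = -16*Q (b(Q) = -2*Q*((4 - 1 + 2*(-1)²)² - 17) = -2*Q*((4 - 1 + 2*1)² - 17) = -2*Q*((4 - 1 + 2)² - 17) = -2*Q*(5² - 17) = -2*Q*(25 - 17) = -2*Q*8 = -16*Q)
√(-1869115 + b(1379)) = √(-1869115 - 16*1379) = √(-1869115 - 22064) = √(-1891179) = 3*I*√210131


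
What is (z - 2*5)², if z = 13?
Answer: 9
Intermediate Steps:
(z - 2*5)² = (13 - 2*5)² = (13 - 10)² = 3² = 9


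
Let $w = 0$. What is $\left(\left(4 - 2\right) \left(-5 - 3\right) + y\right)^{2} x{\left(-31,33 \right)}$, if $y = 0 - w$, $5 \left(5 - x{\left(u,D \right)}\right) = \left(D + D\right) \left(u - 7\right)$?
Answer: $\frac{648448}{5} \approx 1.2969 \cdot 10^{5}$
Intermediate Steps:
$x{\left(u,D \right)} = 5 - \frac{2 D \left(-7 + u\right)}{5}$ ($x{\left(u,D \right)} = 5 - \frac{\left(D + D\right) \left(u - 7\right)}{5} = 5 - \frac{2 D \left(-7 + u\right)}{5}$)
$y = 0$ ($y = 0 - 0 = 0 + 0 = 0$)
$\left(\left(4 - 2\right) \left(-5 - 3\right) + y\right)^{2} x{\left(-31,33 \right)} = \left(\left(4 - 2\right) \left(-5 - 3\right) + 0\right)^{2} \left(5 + \frac{14}{5} \cdot 33 - \frac{66}{5} \left(-31\right)\right) = \left(2 \left(-8\right) + 0\right)^{2} \left(5 + \frac{462}{5} + \frac{2046}{5}\right) = \left(-16 + 0\right)^{2} \cdot \frac{2533}{5} = \left(-16\right)^{2} \cdot \frac{2533}{5} = 256 \cdot \frac{2533}{5} = \frac{648448}{5}$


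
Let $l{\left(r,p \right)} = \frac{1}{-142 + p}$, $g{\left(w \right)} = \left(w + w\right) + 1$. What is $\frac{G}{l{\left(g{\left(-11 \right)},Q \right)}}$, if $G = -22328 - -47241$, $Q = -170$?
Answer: $-7772856$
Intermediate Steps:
$g{\left(w \right)} = 1 + 2 w$ ($g{\left(w \right)} = 2 w + 1 = 1 + 2 w$)
$G = 24913$ ($G = -22328 + 47241 = 24913$)
$\frac{G}{l{\left(g{\left(-11 \right)},Q \right)}} = \frac{24913}{\frac{1}{-142 - 170}} = \frac{24913}{\frac{1}{-312}} = \frac{24913}{- \frac{1}{312}} = 24913 \left(-312\right) = -7772856$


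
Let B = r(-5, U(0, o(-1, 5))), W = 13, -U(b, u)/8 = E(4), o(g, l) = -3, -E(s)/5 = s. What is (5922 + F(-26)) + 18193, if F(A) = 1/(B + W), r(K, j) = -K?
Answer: 434071/18 ≈ 24115.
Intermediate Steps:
E(s) = -5*s
U(b, u) = 160 (U(b, u) = -(-40)*4 = -8*(-20) = 160)
B = 5 (B = -1*(-5) = 5)
F(A) = 1/18 (F(A) = 1/(5 + 13) = 1/18)
(5922 + F(-26)) + 18193 = (5922 + 1/18) + 18193 = 106597/18 + 18193 = 434071/18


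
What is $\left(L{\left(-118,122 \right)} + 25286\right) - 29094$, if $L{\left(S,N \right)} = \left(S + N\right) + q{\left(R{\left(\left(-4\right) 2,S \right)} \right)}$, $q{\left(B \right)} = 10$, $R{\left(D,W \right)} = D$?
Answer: $-3794$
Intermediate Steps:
$L{\left(S,N \right)} = 10 + N + S$ ($L{\left(S,N \right)} = \left(S + N\right) + 10 = \left(N + S\right) + 10 = 10 + N + S$)
$\left(L{\left(-118,122 \right)} + 25286\right) - 29094 = \left(\left(10 + 122 - 118\right) + 25286\right) - 29094 = \left(14 + 25286\right) - 29094 = 25300 - 29094 = -3794$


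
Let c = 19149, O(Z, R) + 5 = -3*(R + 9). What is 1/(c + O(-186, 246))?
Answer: 1/18379 ≈ 5.4410e-5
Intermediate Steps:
O(Z, R) = -32 - 3*R (O(Z, R) = -5 - 3*(R + 9) = -5 - 3*(9 + R) = -5 + (-27 - 3*R) = -32 - 3*R)
1/(c + O(-186, 246)) = 1/(19149 + (-32 - 3*246)) = 1/(19149 + (-32 - 738)) = 1/(19149 - 770) = 1/18379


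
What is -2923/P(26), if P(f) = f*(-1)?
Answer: 2923/26 ≈ 112.42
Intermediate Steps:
P(f) = -f
-2923/P(26) = -2923/((-1*26)) = -2923/(-26) = -2923*(-1/26) = 2923/26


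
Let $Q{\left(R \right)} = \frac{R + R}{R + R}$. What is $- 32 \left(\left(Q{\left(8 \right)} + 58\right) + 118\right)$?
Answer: $-5664$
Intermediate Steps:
$Q{\left(R \right)} = 1$ ($Q{\left(R \right)} = \frac{2 R}{2 R} = 2 R \frac{1}{2 R} = 1$)
$- 32 \left(\left(Q{\left(8 \right)} + 58\right) + 118\right) = - 32 \left(\left(1 + 58\right) + 118\right) = - 32 \left(59 + 118\right) = \left(-32\right) 177 = -5664$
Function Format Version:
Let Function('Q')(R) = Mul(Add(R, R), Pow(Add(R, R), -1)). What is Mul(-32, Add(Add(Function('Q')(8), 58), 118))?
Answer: -5664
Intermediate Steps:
Function('Q')(R) = 1 (Function('Q')(R) = Mul(Mul(2, R), Pow(Mul(2, R), -1)) = Mul(Mul(2, R), Mul(Rational(1, 2), Pow(R, -1))) = 1)
Mul(-32, Add(Add(Function('Q')(8), 58), 118)) = Mul(-32, Add(Add(1, 58), 118)) = Mul(-32, Add(59, 118)) = Mul(-32, 177) = -5664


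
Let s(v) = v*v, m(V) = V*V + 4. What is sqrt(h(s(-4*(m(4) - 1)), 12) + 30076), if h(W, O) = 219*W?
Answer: 2*sqrt(323755) ≈ 1138.0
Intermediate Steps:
m(V) = 4 + V**2 (m(V) = V**2 + 4 = 4 + V**2)
s(v) = v**2
sqrt(h(s(-4*(m(4) - 1)), 12) + 30076) = sqrt(219*(-4*((4 + 4**2) - 1))**2 + 30076) = sqrt(219*(-4*((4 + 16) - 1))**2 + 30076) = sqrt(219*(-4*(20 - 1))**2 + 30076) = sqrt(219*(-4*19)**2 + 30076) = sqrt(219*(-76)**2 + 30076) = sqrt(219*5776 + 30076) = sqrt(1264944 + 30076) = sqrt(1295020) = 2*sqrt(323755)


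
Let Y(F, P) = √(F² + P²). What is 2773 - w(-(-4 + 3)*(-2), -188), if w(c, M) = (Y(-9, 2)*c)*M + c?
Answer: 2775 - 376*√85 ≈ -691.55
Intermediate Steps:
w(c, M) = c + M*c*√85 (w(c, M) = (√((-9)² + 2²)*c)*M + c = (√(81 + 4)*c)*M + c = (√85*c)*M + c = (c*√85)*M + c = M*c*√85 + c = c + M*c*√85)
2773 - w(-(-4 + 3)*(-2), -188) = 2773 - (-(-4 + 3)*(-2))*(1 - 188*√85) = 2773 - (-(-1)*(-2))*(1 - 188*√85) = 2773 - (-1*2)*(1 - 188*√85) = 2773 - (-2)*(1 - 188*√85) = 2773 - (-2 + 376*√85) = 2773 + (2 - 376*√85) = 2775 - 376*√85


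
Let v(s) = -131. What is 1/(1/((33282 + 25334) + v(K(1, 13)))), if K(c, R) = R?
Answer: 58485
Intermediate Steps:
1/(1/((33282 + 25334) + v(K(1, 13)))) = 1/(1/((33282 + 25334) - 131)) = 1/(1/(58616 - 131)) = 1/(1/58485) = 58485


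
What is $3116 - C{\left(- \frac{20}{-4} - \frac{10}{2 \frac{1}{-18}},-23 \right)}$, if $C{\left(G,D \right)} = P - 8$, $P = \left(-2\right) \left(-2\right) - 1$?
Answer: $3121$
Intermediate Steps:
$P = 3$ ($P = 4 - 1 = 3$)
$C{\left(G,D \right)} = -5$ ($C{\left(G,D \right)} = 3 - 8 = -5$)
$3116 - C{\left(- \frac{20}{-4} - \frac{10}{2 \frac{1}{-18}},-23 \right)} = 3116 - -5 = 3116 + 5 = 3121$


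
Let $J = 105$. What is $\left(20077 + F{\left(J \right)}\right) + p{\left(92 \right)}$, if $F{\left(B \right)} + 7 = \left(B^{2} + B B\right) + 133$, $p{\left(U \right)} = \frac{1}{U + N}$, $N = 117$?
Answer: $\frac{8830878}{209} \approx 42253.0$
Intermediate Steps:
$p{\left(U \right)} = \frac{1}{117 + U}$ ($p{\left(U \right)} = \frac{1}{U + 117} = \frac{1}{117 + U}$)
$F{\left(B \right)} = 126 + 2 B^{2}$ ($F{\left(B \right)} = -7 + \left(\left(B^{2} + B B\right) + 133\right) = -7 + \left(\left(B^{2} + B^{2}\right) + 133\right) = -7 + \left(2 B^{2} + 133\right) = -7 + \left(133 + 2 B^{2}\right) = 126 + 2 B^{2}$)
$\left(20077 + F{\left(J \right)}\right) + p{\left(92 \right)} = \left(20077 + \left(126 + 2 \cdot 105^{2}\right)\right) + \frac{1}{117 + 92} = \left(20077 + \left(126 + 2 \cdot 11025\right)\right) + \frac{1}{209} = \left(20077 + \left(126 + 22050\right)\right) + \frac{1}{209} = \left(20077 + 22176\right) + \frac{1}{209} = 42253 + \frac{1}{209} = \frac{8830878}{209}$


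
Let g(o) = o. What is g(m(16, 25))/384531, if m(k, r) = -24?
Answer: -8/128177 ≈ -6.2414e-5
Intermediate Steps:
g(m(16, 25))/384531 = -24/384531 = -24*1/384531 = -8/128177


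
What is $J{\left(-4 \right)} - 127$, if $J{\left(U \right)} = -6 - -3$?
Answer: $-130$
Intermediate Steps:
$J{\left(U \right)} = -3$ ($J{\left(U \right)} = -6 + 3 = -3$)
$J{\left(-4 \right)} - 127 = -3 - 127 = -130$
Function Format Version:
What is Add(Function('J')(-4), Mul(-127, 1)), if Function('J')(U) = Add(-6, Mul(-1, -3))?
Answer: -130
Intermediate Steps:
Function('J')(U) = -3 (Function('J')(U) = Add(-6, 3) = -3)
Add(Function('J')(-4), Mul(-127, 1)) = Add(-3, Mul(-127, 1)) = Add(-3, -127) = -130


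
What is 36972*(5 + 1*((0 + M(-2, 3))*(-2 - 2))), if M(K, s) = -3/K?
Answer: -36972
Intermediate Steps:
36972*(5 + 1*((0 + M(-2, 3))*(-2 - 2))) = 36972*(5 + 1*((0 - 3/(-2))*(-2 - 2))) = 36972*(5 + 1*((0 - 3*(-½))*(-4))) = 36972*(5 + 1*((0 + 3/2)*(-4))) = 36972*(5 + 1*((3/2)*(-4))) = 36972*(5 + 1*(-6)) = 36972*(5 - 6) = 36972*(-1) = -36972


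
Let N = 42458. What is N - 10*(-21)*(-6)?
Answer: 41198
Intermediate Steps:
N - 10*(-21)*(-6) = 42458 - 10*(-21)*(-6) = 42458 + 210*(-6) = 42458 - 1260 = 41198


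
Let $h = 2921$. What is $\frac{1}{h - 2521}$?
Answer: $\frac{1}{400} \approx 0.0025$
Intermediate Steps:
$\frac{1}{h - 2521} = \frac{1}{2921 - 2521} = \frac{1}{400}$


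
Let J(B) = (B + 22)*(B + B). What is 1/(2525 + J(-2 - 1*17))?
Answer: 1/2411 ≈ 0.00041477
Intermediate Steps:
J(B) = 2*B*(22 + B) (J(B) = (22 + B)*(2*B) = 2*B*(22 + B))
1/(2525 + J(-2 - 1*17)) = 1/(2525 + 2*(-2 - 1*17)*(22 + (-2 - 1*17))) = 1/(2525 + 2*(-2 - 17)*(22 + (-2 - 17))) = 1/(2525 + 2*(-19)*(22 - 19)) = 1/(2525 + 2*(-19)*3) = 1/(2525 - 114) = 1/2411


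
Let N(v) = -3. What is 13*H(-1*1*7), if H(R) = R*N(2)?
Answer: 273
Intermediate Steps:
H(R) = -3*R (H(R) = R*(-3) = -3*R)
13*H(-1*1*7) = 13*(-3*(-1*1)*7) = 13*(-(-3)*7) = 13*(-3*(-7)) = 13*21 = 273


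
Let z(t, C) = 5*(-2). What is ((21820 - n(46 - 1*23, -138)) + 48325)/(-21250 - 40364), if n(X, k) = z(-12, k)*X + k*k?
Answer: -7333/8802 ≈ -0.83311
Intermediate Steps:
z(t, C) = -10
n(X, k) = k² - 10*X (n(X, k) = -10*X + k*k = -10*X + k² = k² - 10*X)
((21820 - n(46 - 1*23, -138)) + 48325)/(-21250 - 40364) = ((21820 - ((-138)² - 10*(46 - 1*23))) + 48325)/(-21250 - 40364) = ((21820 - (19044 - 10*(46 - 23))) + 48325)/(-61614) = ((21820 - (19044 - 10*23)) + 48325)*(-1/61614) = ((21820 - (19044 - 230)) + 48325)*(-1/61614) = ((21820 - 1*18814) + 48325)*(-1/61614) = ((21820 - 18814) + 48325)*(-1/61614) = (3006 + 48325)*(-1/61614) = 51331*(-1/61614) = -7333/8802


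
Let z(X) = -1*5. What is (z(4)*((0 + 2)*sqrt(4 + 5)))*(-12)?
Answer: 360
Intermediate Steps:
z(X) = -5
(z(4)*((0 + 2)*sqrt(4 + 5)))*(-12) = -5*(0 + 2)*sqrt(4 + 5)*(-12) = -10*sqrt(9)*(-12) = -10*3*(-12) = -5*6*(-12) = -30*(-12) = 360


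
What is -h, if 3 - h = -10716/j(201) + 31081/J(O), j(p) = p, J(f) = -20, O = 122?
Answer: -2157887/1340 ≈ -1610.4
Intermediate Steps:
h = 2157887/1340 (h = 3 - (-10716/201 + 31081/(-20)) = 3 - (-10716*1/201 + 31081*(-1/20)) = 3 - (-3572/67 - 31081/20) = 3 - 1*(-2153867/1340) = 3 + 2153867/1340 = 2157887/1340 ≈ 1610.4)
-h = -1*2157887/1340 = -2157887/1340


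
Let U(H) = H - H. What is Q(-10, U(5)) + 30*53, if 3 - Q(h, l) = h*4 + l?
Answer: 1633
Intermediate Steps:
U(H) = 0
Q(h, l) = 3 - l - 4*h (Q(h, l) = 3 - (h*4 + l) = 3 - (4*h + l) = 3 - (l + 4*h) = 3 + (-l - 4*h) = 3 - l - 4*h)
Q(-10, U(5)) + 30*53 = (3 - 1*0 - 4*(-10)) + 30*53 = (3 + 0 + 40) + 1590 = 43 + 1590 = 1633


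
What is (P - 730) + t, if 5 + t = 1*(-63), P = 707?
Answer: -91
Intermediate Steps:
t = -68 (t = -5 + 1*(-63) = -5 - 63 = -68)
(P - 730) + t = (707 - 730) - 68 = -23 - 68 = -91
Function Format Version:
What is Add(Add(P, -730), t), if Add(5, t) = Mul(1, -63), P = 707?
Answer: -91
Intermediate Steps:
t = -68 (t = Add(-5, Mul(1, -63)) = Add(-5, -63) = -68)
Add(Add(P, -730), t) = Add(Add(707, -730), -68) = Add(-23, -68) = -91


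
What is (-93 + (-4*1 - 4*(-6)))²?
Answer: 5329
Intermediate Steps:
(-93 + (-4*1 - 4*(-6)))² = (-93 + (-4 + 24))² = (-93 + 20)² = (-73)² = 5329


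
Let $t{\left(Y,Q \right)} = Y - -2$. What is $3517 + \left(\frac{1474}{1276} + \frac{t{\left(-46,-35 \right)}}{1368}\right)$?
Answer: $\frac{17446372}{4959} \approx 3518.1$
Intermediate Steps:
$t{\left(Y,Q \right)} = 2 + Y$ ($t{\left(Y,Q \right)} = Y + 2 = 2 + Y$)
$3517 + \left(\frac{1474}{1276} + \frac{t{\left(-46,-35 \right)}}{1368}\right) = 3517 + \left(\frac{1474}{1276} + \frac{2 - 46}{1368}\right) = 3517 + \left(1474 \cdot \frac{1}{1276} - \frac{11}{342}\right) = 3517 + \left(\frac{67}{58} - \frac{11}{342}\right) = 3517 + \frac{5569}{4959} = \frac{17446372}{4959}$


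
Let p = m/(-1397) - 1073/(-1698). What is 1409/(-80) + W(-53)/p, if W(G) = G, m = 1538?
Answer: 8490156353/89003440 ≈ 95.391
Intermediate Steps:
p = -1112543/2372106 (p = 1538/(-1397) - 1073/(-1698) = 1538*(-1/1397) - 1073*(-1/1698) = -1538/1397 + 1073/1698 = -1112543/2372106 ≈ -0.46901)
1409/(-80) + W(-53)/p = 1409/(-80) - 53/(-1112543/2372106) = 1409*(-1/80) - 53*(-2372106/1112543) = -1409/80 + 125721618/1112543 = 8490156353/89003440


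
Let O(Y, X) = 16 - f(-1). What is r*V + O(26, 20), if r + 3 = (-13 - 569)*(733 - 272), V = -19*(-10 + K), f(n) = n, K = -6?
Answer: -81564703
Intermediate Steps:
O(Y, X) = 17 (O(Y, X) = 16 - 1*(-1) = 16 + 1 = 17)
V = 304 (V = -19*(-10 - 6) = -19*(-16) = 304)
r = -268305 (r = -3 + (-13 - 569)*(733 - 272) = -3 - 582*461 = -3 - 268302 = -268305)
r*V + O(26, 20) = -268305*304 + 17 = -81564720 + 17 = -81564703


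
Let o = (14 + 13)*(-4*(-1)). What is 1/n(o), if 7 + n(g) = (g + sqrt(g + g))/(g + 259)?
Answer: -903187/6056305 - 2202*sqrt(6)/6056305 ≈ -0.15002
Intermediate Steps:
o = 108 (o = 27*4 = 108)
n(g) = -7 + (g + sqrt(2)*sqrt(g))/(259 + g) (n(g) = -7 + (g + sqrt(g + g))/(g + 259) = -7 + (g + sqrt(2*g))/(259 + g) = -7 + (g + sqrt(2)*sqrt(g))/(259 + g))
1/n(o) = 1/((-1813 - 6*108 + sqrt(2)*sqrt(108))/(259 + 108)) = 1/((-1813 - 648 + sqrt(2)*(6*sqrt(3)))/367) = 1/((-1813 - 648 + 6*sqrt(6))/367) = 1/((-2461 + 6*sqrt(6))/367) = 1/(-2461/367 + 6*sqrt(6)/367)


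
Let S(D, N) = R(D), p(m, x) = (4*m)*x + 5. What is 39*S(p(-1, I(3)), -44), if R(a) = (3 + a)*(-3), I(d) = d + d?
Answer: 1872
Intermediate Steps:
I(d) = 2*d
p(m, x) = 5 + 4*m*x (p(m, x) = 4*m*x + 5 = 5 + 4*m*x)
R(a) = -9 - 3*a
S(D, N) = -9 - 3*D
39*S(p(-1, I(3)), -44) = 39*(-9 - 3*(5 + 4*(-1)*(2*3))) = 39*(-9 - 3*(5 + 4*(-1)*6)) = 39*(-9 - 3*(5 - 24)) = 39*(-9 - 3*(-19)) = 39*(-9 + 57) = 39*48 = 1872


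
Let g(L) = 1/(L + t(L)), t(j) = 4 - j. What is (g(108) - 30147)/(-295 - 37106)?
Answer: 120587/149604 ≈ 0.80604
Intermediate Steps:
g(L) = ¼ (g(L) = 1/(L + (4 - L)) = 1/4 = ¼)
(g(108) - 30147)/(-295 - 37106) = (¼ - 30147)/(-295 - 37106) = -120587/4/(-37401) = -120587/4*(-1/37401) = 120587/149604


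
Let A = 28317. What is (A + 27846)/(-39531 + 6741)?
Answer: -18721/10930 ≈ -1.7128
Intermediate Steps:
(A + 27846)/(-39531 + 6741) = (28317 + 27846)/(-39531 + 6741) = 56163/(-32790) = 56163*(-1/32790) = -18721/10930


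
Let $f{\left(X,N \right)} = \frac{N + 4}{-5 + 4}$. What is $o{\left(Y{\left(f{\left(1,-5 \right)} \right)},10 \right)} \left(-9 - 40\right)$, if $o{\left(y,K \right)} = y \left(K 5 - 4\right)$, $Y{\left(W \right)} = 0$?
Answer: $0$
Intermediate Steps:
$f{\left(X,N \right)} = -4 - N$ ($f{\left(X,N \right)} = \frac{4 + N}{-1} = \left(4 + N\right) \left(-1\right) = -4 - N$)
$o{\left(y,K \right)} = y \left(-4 + 5 K\right)$ ($o{\left(y,K \right)} = y \left(5 K - 4\right) = y \left(-4 + 5 K\right)$)
$o{\left(Y{\left(f{\left(1,-5 \right)} \right)},10 \right)} \left(-9 - 40\right) = 0 \left(-4 + 5 \cdot 10\right) \left(-9 - 40\right) = 0 \left(-4 + 50\right) \left(-49\right) = 0 \cdot 46 \left(-49\right) = 0 \left(-49\right) = 0$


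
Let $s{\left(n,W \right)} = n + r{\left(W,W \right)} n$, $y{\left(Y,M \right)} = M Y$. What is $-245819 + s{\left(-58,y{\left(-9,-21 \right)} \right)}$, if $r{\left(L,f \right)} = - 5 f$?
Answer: $-191067$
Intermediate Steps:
$s{\left(n,W \right)} = n - 5 W n$ ($s{\left(n,W \right)} = n + - 5 W n = n - 5 W n$)
$-245819 + s{\left(-58,y{\left(-9,-21 \right)} \right)} = -245819 - 58 \left(1 - 5 \left(\left(-21\right) \left(-9\right)\right)\right) = -245819 - 58 \left(1 - 945\right) = -245819 - -54752 = -245819 + 54752 = -191067$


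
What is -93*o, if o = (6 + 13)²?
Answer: -33573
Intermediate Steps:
o = 361 (o = 19² = 361)
-93*o = -93*361 = -33573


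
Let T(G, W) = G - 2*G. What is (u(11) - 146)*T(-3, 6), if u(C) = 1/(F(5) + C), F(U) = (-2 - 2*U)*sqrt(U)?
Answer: -262395/599 - 36*sqrt(5)/599 ≈ -438.19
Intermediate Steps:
T(G, W) = -G
F(U) = sqrt(U)*(-2 - 2*U)
u(C) = 1/(C - 12*sqrt(5)) (u(C) = 1/(2*sqrt(5)*(-1 - 1*5) + C) = 1/(2*sqrt(5)*(-1 - 5) + C) = 1/(2*sqrt(5)*(-6) + C) = 1/(-12*sqrt(5) + C) = 1/(C - 12*sqrt(5)))
(u(11) - 146)*T(-3, 6) = (1/(11 - 12*sqrt(5)) - 146)*(-1*(-3)) = (-146 + 1/(11 - 12*sqrt(5)))*3 = -438 + 3/(11 - 12*sqrt(5))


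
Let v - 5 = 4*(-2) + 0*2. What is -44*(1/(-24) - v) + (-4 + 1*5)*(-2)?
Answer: -793/6 ≈ -132.17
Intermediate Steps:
v = -3 (v = 5 + (4*(-2) + 0*2) = 5 + (-8 + 0) = 5 - 8 = -3)
-44*(1/(-24) - v) + (-4 + 1*5)*(-2) = -44*(1/(-24) - 1*(-3)) + (-4 + 1*5)*(-2) = -44*(-1/24 + 3) + (-4 + 5)*(-2) = -44*71/24 + 1*(-2) = -781/6 - 2 = -793/6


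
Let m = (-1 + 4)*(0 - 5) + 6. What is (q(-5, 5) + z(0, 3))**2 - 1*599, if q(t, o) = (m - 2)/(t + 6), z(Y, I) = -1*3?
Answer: -403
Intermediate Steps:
z(Y, I) = -3
m = -9 (m = 3*(-5) + 6 = -15 + 6 = -9)
q(t, o) = -11/(6 + t) (q(t, o) = (-9 - 2)/(t + 6) = -11/(6 + t))
(q(-5, 5) + z(0, 3))**2 - 1*599 = (-11/(6 - 5) - 3)**2 - 1*599 = (-11/1 - 3)**2 - 599 = (-11*1 - 3)**2 - 599 = (-11 - 3)**2 - 599 = (-14)**2 - 599 = 196 - 599 = -403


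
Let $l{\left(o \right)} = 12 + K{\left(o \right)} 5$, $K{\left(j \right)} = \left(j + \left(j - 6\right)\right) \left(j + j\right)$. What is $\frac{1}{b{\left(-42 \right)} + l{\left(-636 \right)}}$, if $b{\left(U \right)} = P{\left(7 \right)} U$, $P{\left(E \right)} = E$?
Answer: $\frac{1}{8127798} \approx 1.2303 \cdot 10^{-7}$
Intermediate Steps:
$b{\left(U \right)} = 7 U$
$K{\left(j \right)} = 2 j \left(-6 + 2 j\right)$ ($K{\left(j \right)} = \left(j + \left(j - 6\right)\right) 2 j = \left(j + \left(-6 + j\right)\right) 2 j = \left(-6 + 2 j\right) 2 j = 2 j \left(-6 + 2 j\right)$)
$l{\left(o \right)} = 12 + 20 o \left(-3 + o\right)$ ($l{\left(o \right)} = 12 + 4 o \left(-3 + o\right) 5 = 12 + 20 o \left(-3 + o\right)$)
$\frac{1}{b{\left(-42 \right)} + l{\left(-636 \right)}} = \frac{1}{7 \left(-42\right) + \left(12 + 20 \left(-636\right) \left(-3 - 636\right)\right)} = \frac{1}{-294 + \left(12 + 20 \left(-636\right) \left(-639\right)\right)} = \frac{1}{-294 + \left(12 + 8128080\right)} = \frac{1}{-294 + 8128092} = \frac{1}{8127798}$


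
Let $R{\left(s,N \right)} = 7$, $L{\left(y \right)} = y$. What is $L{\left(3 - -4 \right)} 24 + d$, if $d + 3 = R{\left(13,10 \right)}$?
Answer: $172$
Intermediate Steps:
$d = 4$ ($d = -3 + 7 = 4$)
$L{\left(3 - -4 \right)} 24 + d = \left(3 - -4\right) 24 + 4 = \left(3 + 4\right) 24 + 4 = 7 \cdot 24 + 4 = 168 + 4 = 172$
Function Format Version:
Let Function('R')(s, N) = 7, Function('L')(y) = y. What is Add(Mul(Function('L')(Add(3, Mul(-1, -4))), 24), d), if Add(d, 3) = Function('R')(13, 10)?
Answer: 172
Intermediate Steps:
d = 4 (d = Add(-3, 7) = 4)
Add(Mul(Function('L')(Add(3, Mul(-1, -4))), 24), d) = Add(Mul(Add(3, Mul(-1, -4)), 24), 4) = Add(Mul(Add(3, 4), 24), 4) = Add(Mul(7, 24), 4) = Add(168, 4) = 172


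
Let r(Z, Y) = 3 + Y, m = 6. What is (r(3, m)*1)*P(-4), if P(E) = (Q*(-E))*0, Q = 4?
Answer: 0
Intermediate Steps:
P(E) = 0 (P(E) = (4*(-E))*0 = -4*E*0 = 0)
(r(3, m)*1)*P(-4) = ((3 + 6)*1)*0 = (9*1)*0 = 9*0 = 0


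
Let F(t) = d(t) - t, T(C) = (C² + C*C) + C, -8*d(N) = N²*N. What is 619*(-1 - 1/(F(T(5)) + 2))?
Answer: -103243629/166799 ≈ -618.97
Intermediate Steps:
d(N) = -N³/8 (d(N) = -N²*N/8 = -N³/8)
T(C) = C + 2*C² (T(C) = (C² + C²) + C = 2*C² + C = C + 2*C²)
F(t) = -t - t³/8 (F(t) = -t³/8 - t = -t - t³/8)
619*(-1 - 1/(F(T(5)) + 2)) = 619*(-1 - 1/((-5*(1 + 2*5) - 125*(1 + 2*5)³/8) + 2)) = 619*(-1 - 1/((-5*(1 + 10) - 125*(1 + 10)³/8) + 2)) = 619*(-1 - 1/((-5*11 - (5*11)³/8) + 2)) = 619*(-1 - 1/((-1*55 - ⅛*55³) + 2)) = 619*(-1 - 1/((-55 - ⅛*166375) + 2)) = 619*(-1 - 1/((-55 - 166375/8) + 2)) = 619*(-1 - 1/(-166815/8 + 2)) = 619*(-1 - 1/(-166799/8)) = 619*(-1 - 1*(-8/166799)) = 619*(-1 + 8/166799) = 619*(-166791/166799) = -103243629/166799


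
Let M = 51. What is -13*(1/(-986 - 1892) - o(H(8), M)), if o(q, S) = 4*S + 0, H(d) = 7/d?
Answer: 7632469/2878 ≈ 2652.0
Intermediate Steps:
o(q, S) = 4*S
-13*(1/(-986 - 1892) - o(H(8), M)) = -13*(1/(-986 - 1892) - 4*51) = -13*(1/(-2878) - 1*204) = -13*(-1/2878 - 204) = -13*(-587113/2878) = 7632469/2878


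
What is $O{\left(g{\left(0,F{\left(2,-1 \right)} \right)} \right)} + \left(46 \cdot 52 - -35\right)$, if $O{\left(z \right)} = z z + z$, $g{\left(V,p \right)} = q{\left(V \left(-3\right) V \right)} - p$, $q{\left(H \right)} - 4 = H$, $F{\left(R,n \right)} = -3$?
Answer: $2483$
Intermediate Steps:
$q{\left(H \right)} = 4 + H$
$g{\left(V,p \right)} = 4 - p - 3 V^{2}$ ($g{\left(V,p \right)} = \left(4 + V \left(-3\right) V\right) - p = \left(4 + - 3 V V\right) - p = \left(4 - 3 V^{2}\right) - p = 4 - p - 3 V^{2}$)
$O{\left(z \right)} = z + z^{2}$ ($O{\left(z \right)} = z^{2} + z = z + z^{2}$)
$O{\left(g{\left(0,F{\left(2,-1 \right)} \right)} \right)} + \left(46 \cdot 52 - -35\right) = \left(4 - -3 - 3 \cdot 0^{2}\right) \left(1 - \left(-7 + 0\right)\right) + \left(46 \cdot 52 - -35\right) = \left(4 + 3 - 0\right) \left(1 + \left(4 + 3 - 0\right)\right) + \left(2392 + 35\right) = \left(4 + 3 + 0\right) \left(1 + \left(4 + 3 + 0\right)\right) + 2427 = 7 \left(1 + 7\right) + 2427 = 7 \cdot 8 + 2427 = 56 + 2427 = 2483$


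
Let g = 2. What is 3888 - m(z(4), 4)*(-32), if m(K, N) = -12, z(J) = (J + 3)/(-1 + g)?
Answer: 3504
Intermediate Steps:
z(J) = 3 + J (z(J) = (J + 3)/(-1 + 2) = (3 + J)/1 = (3 + J)*1 = 3 + J)
3888 - m(z(4), 4)*(-32) = 3888 - (-12)*(-32) = 3888 - 1*384 = 3888 - 384 = 3504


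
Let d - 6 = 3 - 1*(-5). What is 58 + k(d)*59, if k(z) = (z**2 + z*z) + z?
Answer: 24012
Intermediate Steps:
d = 14 (d = 6 + (3 - 1*(-5)) = 6 + (3 + 5) = 6 + 8 = 14)
k(z) = z + 2*z**2 (k(z) = (z**2 + z**2) + z = 2*z**2 + z = z + 2*z**2)
58 + k(d)*59 = 58 + (14*(1 + 2*14))*59 = 58 + (14*(1 + 28))*59 = 58 + (14*29)*59 = 58 + 406*59 = 58 + 23954 = 24012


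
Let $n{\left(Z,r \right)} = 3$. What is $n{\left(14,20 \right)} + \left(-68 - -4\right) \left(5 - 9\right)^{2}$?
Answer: $-1021$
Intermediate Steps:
$n{\left(14,20 \right)} + \left(-68 - -4\right) \left(5 - 9\right)^{2} = 3 + \left(-68 - -4\right) \left(5 - 9\right)^{2} = 3 + \left(-68 + 4\right) \left(-4\right)^{2} = 3 - 1024 = -1021$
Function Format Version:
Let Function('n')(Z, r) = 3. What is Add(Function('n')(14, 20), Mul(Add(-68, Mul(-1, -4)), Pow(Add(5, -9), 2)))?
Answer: -1021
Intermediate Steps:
Add(Function('n')(14, 20), Mul(Add(-68, Mul(-1, -4)), Pow(Add(5, -9), 2))) = Add(3, Mul(Add(-68, Mul(-1, -4)), Pow(Add(5, -9), 2))) = Add(3, Mul(Add(-68, 4), Pow(-4, 2))) = Add(3, Mul(-64, 16)) = Add(3, -1024) = -1021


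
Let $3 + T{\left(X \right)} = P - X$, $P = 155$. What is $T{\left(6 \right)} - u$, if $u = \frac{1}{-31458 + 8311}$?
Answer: $\frac{3379463}{23147} \approx 146.0$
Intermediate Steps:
$u = - \frac{1}{23147}$ ($u = \frac{1}{-23147} = - \frac{1}{23147} \approx -4.3202 \cdot 10^{-5}$)
$T{\left(X \right)} = 152 - X$ ($T{\left(X \right)} = -3 - \left(-155 + X\right) = 152 - X$)
$T{\left(6 \right)} - u = \left(152 - 6\right) - - \frac{1}{23147} = \left(152 - 6\right) + \frac{1}{23147} = 146 + \frac{1}{23147} = \frac{3379463}{23147}$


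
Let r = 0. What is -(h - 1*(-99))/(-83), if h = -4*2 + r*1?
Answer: 91/83 ≈ 1.0964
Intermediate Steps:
h = -8 (h = -4*2 + 0*1 = -8 + 0 = -8)
-(h - 1*(-99))/(-83) = -(-8 - 1*(-99))/(-83) = -(-8 + 99)*(-1)/83 = -91*(-1)/83 = -1*(-91/83) = 91/83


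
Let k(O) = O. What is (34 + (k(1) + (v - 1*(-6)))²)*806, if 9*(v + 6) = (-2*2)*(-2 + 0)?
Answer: 2452658/81 ≈ 30280.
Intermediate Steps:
v = -46/9 (v = -6 + ((-2*2)*(-2 + 0))/9 = -6 + (-4*(-2))/9 = -6 + (⅑)*8 = -6 + 8/9 = -46/9 ≈ -5.1111)
(34 + (k(1) + (v - 1*(-6)))²)*806 = (34 + (1 + (-46/9 - 1*(-6)))²)*806 = (34 + (1 + (-46/9 + 6))²)*806 = (34 + (1 + 8/9)²)*806 = (34 + (17/9)²)*806 = (34 + 289/81)*806 = (3043/81)*806 = 2452658/81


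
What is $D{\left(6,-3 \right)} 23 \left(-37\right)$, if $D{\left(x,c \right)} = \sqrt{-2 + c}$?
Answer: $- 851 i \sqrt{5} \approx - 1902.9 i$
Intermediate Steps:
$D{\left(6,-3 \right)} 23 \left(-37\right) = \sqrt{-2 - 3} \cdot 23 \left(-37\right) = \sqrt{-5} \cdot 23 \left(-37\right) = i \sqrt{5} \cdot 23 \left(-37\right) = 23 i \sqrt{5} \left(-37\right) = - 851 i \sqrt{5}$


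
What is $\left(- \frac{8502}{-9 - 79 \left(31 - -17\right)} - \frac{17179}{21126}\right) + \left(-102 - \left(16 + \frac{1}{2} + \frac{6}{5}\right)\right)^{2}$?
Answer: $\frac{391380572311}{27312900} \approx 14330.0$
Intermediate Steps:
$\left(- \frac{8502}{-9 - 79 \left(31 - -17\right)} - \frac{17179}{21126}\right) + \left(-102 - \left(16 + \frac{1}{2} + \frac{6}{5}\right)\right)^{2} = \left(- \frac{8502}{-9 - 79 \left(31 + 17\right)} - \frac{17179}{21126}\right) + \left(-102 - \left(16 + \frac{1}{2} + \frac{6}{5}\right)\right)^{2} = \left(- \frac{8502}{-9 - 3792} - \frac{17179}{21126}\right) + \left(-102 - \frac{177}{10}\right)^{2} = \left(- \frac{8502}{-3801} - \frac{17179}{21126}\right) + \left(-102 - \frac{177}{10}\right)^{2} = \left(\left(-8502\right) \left(- \frac{1}{3801}\right) - \frac{17179}{21126}\right) + \left(-102 - \frac{177}{10}\right)^{2} = \left(\frac{2834}{1267} - \frac{17179}{21126}\right) + \left(- \frac{1197}{10}\right)^{2} = \frac{777659}{546258} + \frac{1432809}{100} = \frac{391380572311}{27312900}$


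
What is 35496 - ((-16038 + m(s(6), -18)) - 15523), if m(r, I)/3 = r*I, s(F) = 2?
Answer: 67165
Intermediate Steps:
m(r, I) = 3*I*r (m(r, I) = 3*(r*I) = 3*(I*r) = 3*I*r)
35496 - ((-16038 + m(s(6), -18)) - 15523) = 35496 - ((-16038 + 3*(-18)*2) - 15523) = 35496 - ((-16038 - 108) - 15523) = 35496 - (-16146 - 15523) = 35496 - 1*(-31669) = 35496 + 31669 = 67165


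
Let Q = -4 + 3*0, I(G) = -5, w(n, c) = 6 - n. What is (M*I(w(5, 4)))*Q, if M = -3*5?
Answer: -300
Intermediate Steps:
M = -15
Q = -4 (Q = -4 + 0 = -4)
(M*I(w(5, 4)))*Q = -15*(-5)*(-4) = 75*(-4) = -300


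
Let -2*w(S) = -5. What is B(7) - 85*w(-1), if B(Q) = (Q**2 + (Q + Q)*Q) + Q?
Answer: -117/2 ≈ -58.500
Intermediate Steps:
B(Q) = Q + 3*Q**2 (B(Q) = (Q**2 + (2*Q)*Q) + Q = (Q**2 + 2*Q**2) + Q = 3*Q**2 + Q = Q + 3*Q**2)
w(S) = 5/2 (w(S) = -1/2*(-5) = 5/2)
B(7) - 85*w(-1) = 7*(1 + 3*7) - 85*5/2 = 7*(1 + 21) - 425/2 = 7*22 - 425/2 = 154 - 425/2 = -117/2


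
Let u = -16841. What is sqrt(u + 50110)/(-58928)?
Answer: -sqrt(33269)/58928 ≈ -0.0030953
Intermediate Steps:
sqrt(u + 50110)/(-58928) = sqrt(-16841 + 50110)/(-58928) = sqrt(33269)*(-1/58928) = -sqrt(33269)/58928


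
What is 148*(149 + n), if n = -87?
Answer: 9176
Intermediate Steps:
148*(149 + n) = 148*(149 - 87) = 148*62 = 9176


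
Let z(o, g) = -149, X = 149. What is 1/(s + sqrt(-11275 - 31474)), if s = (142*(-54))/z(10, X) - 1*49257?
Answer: -156058875/7679096315882 - 22201*I*sqrt(42749)/53753674211174 ≈ -2.0323e-5 - 8.5394e-8*I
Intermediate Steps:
s = -7331625/149 (s = (142*(-54))/(-149) - 1*49257 = -7668*(-1/149) - 49257 = 7668/149 - 49257 = -7331625/149 ≈ -49206.)
1/(s + sqrt(-11275 - 31474)) = 1/(-7331625/149 + sqrt(-11275 - 31474)) = 1/(-7331625/149 + sqrt(-42749)) = 1/(-7331625/149 + I*sqrt(42749))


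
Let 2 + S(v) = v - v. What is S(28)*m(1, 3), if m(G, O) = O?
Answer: -6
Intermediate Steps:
S(v) = -2 (S(v) = -2 + (v - v) = -2 + 0 = -2)
S(28)*m(1, 3) = -2*3 = -6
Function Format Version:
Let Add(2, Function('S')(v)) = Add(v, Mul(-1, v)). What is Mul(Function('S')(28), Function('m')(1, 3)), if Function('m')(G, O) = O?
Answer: -6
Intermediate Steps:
Function('S')(v) = -2 (Function('S')(v) = Add(-2, Add(v, Mul(-1, v))) = Add(-2, 0) = -2)
Mul(Function('S')(28), Function('m')(1, 3)) = Mul(-2, 3) = -6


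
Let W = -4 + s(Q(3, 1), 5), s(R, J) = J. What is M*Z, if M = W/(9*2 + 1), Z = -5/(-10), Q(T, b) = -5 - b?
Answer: 1/38 ≈ 0.026316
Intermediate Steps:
W = 1 (W = -4 + 5 = 1)
Z = 1/2 (Z = -5*(-1/10) = 1/2 ≈ 0.50000)
M = 1/19 (M = 1/(9*2 + 1) = 1/(18 + 1) = 1/19 ≈ 0.052632)
M*Z = (1/19)*(1/2) = 1/38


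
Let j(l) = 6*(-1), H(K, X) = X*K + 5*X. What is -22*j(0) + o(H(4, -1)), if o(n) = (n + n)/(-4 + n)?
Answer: 1734/13 ≈ 133.38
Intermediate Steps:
H(K, X) = 5*X + K*X (H(K, X) = K*X + 5*X = 5*X + K*X)
j(l) = -6
o(n) = 2*n/(-4 + n) (o(n) = (2*n)/(-4 + n) = 2*n/(-4 + n))
-22*j(0) + o(H(4, -1)) = -22*(-6) + 2*(-(5 + 4))/(-4 - (5 + 4)) = 132 + 2*(-1*9)/(-4 - 1*9) = 132 + 2*(-9)/(-4 - 9) = 132 + 2*(-9)/(-13) = 132 + 2*(-9)*(-1/13) = 132 + 18/13 = 1734/13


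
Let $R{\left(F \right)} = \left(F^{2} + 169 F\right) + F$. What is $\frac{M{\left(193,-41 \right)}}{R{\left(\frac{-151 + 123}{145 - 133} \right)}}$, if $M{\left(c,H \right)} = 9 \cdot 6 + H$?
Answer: $- \frac{117}{3521} \approx -0.033229$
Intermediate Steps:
$M{\left(c,H \right)} = 54 + H$
$R{\left(F \right)} = F^{2} + 170 F$
$\frac{M{\left(193,-41 \right)}}{R{\left(\frac{-151 + 123}{145 - 133} \right)}} = \frac{54 - 41}{\frac{-151 + 123}{145 - 133} \left(170 + \frac{-151 + 123}{145 - 133}\right)} = \frac{13}{- \frac{28}{12} \left(170 - \frac{28}{12}\right)} = \frac{13}{\left(-28\right) \frac{1}{12} \left(170 - \frac{7}{3}\right)} = \frac{13}{\left(- \frac{7}{3}\right) \left(170 - \frac{7}{3}\right)} = \frac{13}{\left(- \frac{7}{3}\right) \frac{503}{3}} = \frac{13}{- \frac{3521}{9}} = 13 \left(- \frac{9}{3521}\right) = - \frac{117}{3521}$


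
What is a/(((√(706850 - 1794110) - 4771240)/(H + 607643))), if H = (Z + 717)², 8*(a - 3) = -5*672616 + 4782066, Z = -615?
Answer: -52305605561187535/2276473222486 - 87701487347*I*√271815/9105892889944 ≈ -22977.0 - 5.0214*I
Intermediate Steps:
a = 709505/4 (a = 3 + (-5*672616 + 4782066)/8 = 3 + (-3363080 + 4782066)/8 = 3 + (⅛)*1418986 = 3 + 709493/4 = 709505/4 ≈ 1.7738e+5)
H = 10404 (H = (-615 + 717)² = 102² = 10404)
a/(((√(706850 - 1794110) - 4771240)/(H + 607643))) = 709505/(4*(((√(706850 - 1794110) - 4771240)/(10404 + 607643)))) = 709505/(4*(((√(-1087260) - 4771240)/618047))) = 709505/(4*(((2*I*√271815 - 4771240)*(1/618047)))) = 709505/(4*(((-4771240 + 2*I*√271815)*(1/618047)))) = 709505/(4*(-4771240/618047 + 2*I*√271815/618047))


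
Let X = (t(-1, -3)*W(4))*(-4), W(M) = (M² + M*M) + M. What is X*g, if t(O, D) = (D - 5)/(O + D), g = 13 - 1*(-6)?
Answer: -5472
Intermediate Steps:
g = 19 (g = 13 + 6 = 19)
t(O, D) = (-5 + D)/(D + O)
W(M) = M + 2*M² (W(M) = (M² + M²) + M = 2*M² + M = M + 2*M²)
X = -288 (X = (((-5 - 3)/(-3 - 1))*(4*(1 + 2*4)))*(-4) = ((-8/(-4))*(4*(1 + 8)))*(-4) = ((-¼*(-8))*(4*9))*(-4) = (2*36)*(-4) = 72*(-4) = -288)
X*g = -288*19 = -5472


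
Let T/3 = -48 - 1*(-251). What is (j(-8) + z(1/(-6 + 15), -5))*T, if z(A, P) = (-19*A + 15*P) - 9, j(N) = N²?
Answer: -40397/3 ≈ -13466.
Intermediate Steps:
T = 609 (T = 3*(-48 - 1*(-251)) = 3*(-48 + 251) = 3*203 = 609)
z(A, P) = -9 - 19*A + 15*P
(j(-8) + z(1/(-6 + 15), -5))*T = ((-8)² + (-9 - 19/(-6 + 15) + 15*(-5)))*609 = (64 + (-9 - 19/9 - 75))*609 = (64 - 775/9)*609 = -199/9*609 = -40397/3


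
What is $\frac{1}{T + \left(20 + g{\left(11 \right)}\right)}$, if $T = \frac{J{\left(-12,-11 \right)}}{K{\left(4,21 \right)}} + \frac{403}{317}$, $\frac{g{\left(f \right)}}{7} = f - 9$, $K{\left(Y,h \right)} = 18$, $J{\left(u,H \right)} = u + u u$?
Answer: $\frac{951}{40517} \approx 0.023472$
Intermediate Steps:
$J{\left(u,H \right)} = u + u^{2}$
$g{\left(f \right)} = -63 + 7 f$ ($g{\left(f \right)} = 7 \left(f - 9\right) = 7 \left(-9 + f\right) = -63 + 7 f$)
$T = \frac{8183}{951}$ ($T = \frac{\left(-12\right) \left(1 - 12\right)}{18} + \frac{403}{317} = \left(-12\right) \left(-11\right) \frac{1}{18} + 403 \cdot \frac{1}{317} = 132 \cdot \frac{1}{18} + \frac{403}{317} = \frac{22}{3} + \frac{403}{317} = \frac{8183}{951} \approx 8.6046$)
$\frac{1}{T + \left(20 + g{\left(11 \right)}\right)} = \frac{1}{\frac{8183}{951} + \left(20 + \left(-63 + 7 \cdot 11\right)\right)} = \frac{1}{\frac{8183}{951} + \left(20 + \left(-63 + 77\right)\right)} = \frac{1}{\frac{8183}{951} + \left(20 + 14\right)} = \frac{1}{\frac{8183}{951} + 34} = \frac{1}{\frac{40517}{951}} = \frac{951}{40517}$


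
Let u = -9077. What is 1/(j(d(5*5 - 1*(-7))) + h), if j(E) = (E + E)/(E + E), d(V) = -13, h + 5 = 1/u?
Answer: -9077/36309 ≈ -0.24999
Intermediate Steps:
h = -45386/9077 (h = -5 + 1/(-9077) = -5 - 1/9077 = -45386/9077 ≈ -5.0001)
j(E) = 1 (j(E) = (2*E)/((2*E)) = (2*E)*(1/(2*E)) = 1)
1/(j(d(5*5 - 1*(-7))) + h) = 1/(1 - 45386/9077) = 1/(-36309/9077) = -9077/36309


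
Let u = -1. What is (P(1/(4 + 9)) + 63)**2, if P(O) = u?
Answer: 3844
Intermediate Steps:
P(O) = -1
(P(1/(4 + 9)) + 63)**2 = (-1 + 63)**2 = 62**2 = 3844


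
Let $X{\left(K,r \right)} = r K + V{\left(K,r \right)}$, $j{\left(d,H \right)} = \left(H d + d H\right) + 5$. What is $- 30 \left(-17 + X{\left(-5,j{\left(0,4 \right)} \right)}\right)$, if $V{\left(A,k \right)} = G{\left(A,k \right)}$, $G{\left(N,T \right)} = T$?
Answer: $1110$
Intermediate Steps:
$V{\left(A,k \right)} = k$
$j{\left(d,H \right)} = 5 + 2 H d$ ($j{\left(d,H \right)} = \left(H d + H d\right) + 5 = 2 H d + 5 = 5 + 2 H d$)
$X{\left(K,r \right)} = r + K r$ ($X{\left(K,r \right)} = r K + r = K r + r = r + K r$)
$- 30 \left(-17 + X{\left(-5,j{\left(0,4 \right)} \right)}\right) = - 30 \left(-17 + \left(5 + 2 \cdot 4 \cdot 0\right) \left(1 - 5\right)\right) = - 30 \left(-17 + \left(5 + 0\right) \left(-4\right)\right) = - 30 \left(-17 + 5 \left(-4\right)\right) = - 30 \left(-17 - 20\right) = \left(-30\right) \left(-37\right) = 1110$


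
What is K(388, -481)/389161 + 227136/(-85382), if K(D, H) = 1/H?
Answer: -21258389774179/7991176352731 ≈ -2.6602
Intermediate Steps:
K(388, -481)/389161 + 227136/(-85382) = 1/(-481*389161) + 227136/(-85382) = -1/481*1/389161 + 227136*(-1/85382) = -1/187186441 - 113568/42691 = -21258389774179/7991176352731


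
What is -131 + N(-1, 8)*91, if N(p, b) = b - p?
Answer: 688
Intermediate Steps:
-131 + N(-1, 8)*91 = -131 + (8 - 1*(-1))*91 = -131 + (8 + 1)*91 = -131 + 9*91 = -131 + 819 = 688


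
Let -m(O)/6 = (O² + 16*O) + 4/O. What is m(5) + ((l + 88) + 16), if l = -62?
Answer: -2964/5 ≈ -592.80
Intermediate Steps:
m(O) = -96*O - 24/O - 6*O² (m(O) = -6*((O² + 16*O) + 4/O) = -6*(O² + 4/O + 16*O) = -96*O - 24/O - 6*O²)
m(5) + ((l + 88) + 16) = 6*(-4 + 5²*(-16 - 1*5))/5 + ((-62 + 88) + 16) = 6*(⅕)*(-4 + 25*(-16 - 5)) + (26 + 16) = 6*(⅕)*(-4 + 25*(-21)) + 42 = 6*(⅕)*(-4 - 525) + 42 = 6*(⅕)*(-529) + 42 = -3174/5 + 42 = -2964/5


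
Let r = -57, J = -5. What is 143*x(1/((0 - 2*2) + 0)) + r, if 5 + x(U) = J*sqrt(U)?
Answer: -772 - 715*I/2 ≈ -772.0 - 357.5*I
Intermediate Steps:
x(U) = -5 - 5*sqrt(U)
143*x(1/((0 - 2*2) + 0)) + r = 143*(-5 - 5*I/2) - 57 = (-715 - 715*I/2) - 57 = -772 - 715*I/2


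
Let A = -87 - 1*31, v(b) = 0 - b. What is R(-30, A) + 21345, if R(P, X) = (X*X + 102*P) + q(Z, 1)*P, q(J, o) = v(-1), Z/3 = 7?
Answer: 32179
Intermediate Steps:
Z = 21 (Z = 3*7 = 21)
v(b) = -b
A = -118 (A = -87 - 31 = -118)
q(J, o) = 1 (q(J, o) = -1*(-1) = 1)
R(P, X) = X**2 + 103*P (R(P, X) = (X*X + 102*P) + 1*P = (X**2 + 102*P) + P = X**2 + 103*P)
R(-30, A) + 21345 = ((-118)**2 + 103*(-30)) + 21345 = (13924 - 3090) + 21345 = 10834 + 21345 = 32179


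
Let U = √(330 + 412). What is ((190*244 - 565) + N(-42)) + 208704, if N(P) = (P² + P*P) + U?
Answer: 258027 + √742 ≈ 2.5805e+5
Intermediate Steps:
U = √742 ≈ 27.240
N(P) = √742 + 2*P² (N(P) = (P² + P*P) + √742 = (P² + P²) + √742 = 2*P² + √742 = √742 + 2*P²)
((190*244 - 565) + N(-42)) + 208704 = ((190*244 - 565) + (√742 + 2*(-42)²)) + 208704 = ((46360 - 565) + (√742 + 2*1764)) + 208704 = (45795 + (√742 + 3528)) + 208704 = (45795 + (3528 + √742)) + 208704 = (49323 + √742) + 208704 = 258027 + √742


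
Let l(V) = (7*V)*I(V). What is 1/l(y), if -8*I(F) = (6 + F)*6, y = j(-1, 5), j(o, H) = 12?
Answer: -1/1134 ≈ -0.00088183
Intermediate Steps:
y = 12
I(F) = -9/2 - 3*F/4 (I(F) = -(6 + F)*6/8 = -(36 + 6*F)/8 = -9/2 - 3*F/4)
l(V) = 7*V*(-9/2 - 3*V/4) (l(V) = (7*V)*(-9/2 - 3*V/4) = 7*V*(-9/2 - 3*V/4))
1/l(y) = 1/(-21/4*12*(6 + 12)) = 1/(-21/4*12*18) = 1/(-1134) = -1/1134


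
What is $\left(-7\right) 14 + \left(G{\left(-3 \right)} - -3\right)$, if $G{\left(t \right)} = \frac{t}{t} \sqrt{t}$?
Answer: $-95 + i \sqrt{3} \approx -95.0 + 1.732 i$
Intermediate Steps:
$G{\left(t \right)} = \sqrt{t}$ ($G{\left(t \right)} = 1 \sqrt{t} = \sqrt{t}$)
$\left(-7\right) 14 + \left(G{\left(-3 \right)} - -3\right) = \left(-7\right) 14 + \left(\sqrt{-3} - -3\right) = -98 + \left(i \sqrt{3} + 3\right) = -98 + \left(3 + i \sqrt{3}\right) = -95 + i \sqrt{3}$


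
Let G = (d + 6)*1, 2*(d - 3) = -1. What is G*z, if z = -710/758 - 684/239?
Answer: -5849377/181162 ≈ -32.288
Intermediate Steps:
d = 5/2 (d = 3 + (1/2)*(-1) = 3 - 1/2 = 5/2 ≈ 2.5000)
z = -344081/90581 (z = -710*1/758 - 684*1/239 = -355/379 - 684/239 = -344081/90581 ≈ -3.7986)
G = 17/2 (G = (5/2 + 6)*1 = (17/2)*1 = 17/2 ≈ 8.5000)
G*z = (17/2)*(-344081/90581) = -5849377/181162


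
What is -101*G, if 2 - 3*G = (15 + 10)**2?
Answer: 62923/3 ≈ 20974.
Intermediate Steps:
G = -623/3 (G = 2/3 - (15 + 10)**2/3 = 2/3 - 1/3*25**2 = 2/3 - 1/3*625 = 2/3 - 625/3 = -623/3 ≈ -207.67)
-101*G = -101*(-623/3) = 62923/3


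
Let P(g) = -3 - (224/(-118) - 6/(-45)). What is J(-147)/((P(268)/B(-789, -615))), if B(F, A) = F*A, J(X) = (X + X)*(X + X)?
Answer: -37118468627100/1093 ≈ -3.3960e+10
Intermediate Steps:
J(X) = 4*X**2 (J(X) = (2*X)*(2*X) = 4*X**2)
B(F, A) = A*F
P(g) = -1093/885 (P(g) = -3 - (224*(-1/118) - 6*(-1/45)) = -3 - (-112/59 + 2/15) = -3 - 1*(-1562/885) = -3 + 1562/885 = -1093/885)
J(-147)/((P(268)/B(-789, -615))) = (4*(-147)**2)/((-1093/(885*((-615*(-789)))))) = (4*21609)/((-1093/885/485235)) = 86436/((-1093/885*1/485235)) = 86436/(-1093/429432975) = 86436*(-429432975/1093) = -37118468627100/1093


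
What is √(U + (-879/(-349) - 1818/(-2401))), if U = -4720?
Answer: I*√1379378637331/17101 ≈ 68.678*I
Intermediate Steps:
√(U + (-879/(-349) - 1818/(-2401))) = √(-4720 + (-879/(-349) - 1818/(-2401))) = √(-4720 + (-879*(-1/349) - 1818*(-1/2401))) = √(-4720 + (879/349 + 1818/2401)) = √(-4720 + 2744961/837949) = √(-3952374319/837949) = I*√1379378637331/17101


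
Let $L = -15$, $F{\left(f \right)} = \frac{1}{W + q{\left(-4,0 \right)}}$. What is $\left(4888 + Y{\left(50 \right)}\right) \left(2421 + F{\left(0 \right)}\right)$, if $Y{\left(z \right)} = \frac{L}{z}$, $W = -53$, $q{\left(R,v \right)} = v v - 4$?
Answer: $\frac{3372415246}{285} \approx 1.1833 \cdot 10^{7}$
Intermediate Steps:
$q{\left(R,v \right)} = -4 + v^{2}$ ($q{\left(R,v \right)} = v^{2} - 4 = -4 + v^{2}$)
$F{\left(f \right)} = - \frac{1}{57}$ ($F{\left(f \right)} = \frac{1}{-53 - \left(4 - 0^{2}\right)} = \frac{1}{-53 + \left(-4 + 0\right)} = \frac{1}{-53 - 4} = \frac{1}{-57} = - \frac{1}{57}$)
$Y{\left(z \right)} = - \frac{15}{z}$
$\left(4888 + Y{\left(50 \right)}\right) \left(2421 + F{\left(0 \right)}\right) = \left(4888 - \frac{15}{50}\right) \left(2421 - \frac{1}{57}\right) = \left(4888 - \frac{3}{10}\right) \frac{137996}{57} = \frac{48877}{10} \cdot \frac{137996}{57} = \frac{3372415246}{285}$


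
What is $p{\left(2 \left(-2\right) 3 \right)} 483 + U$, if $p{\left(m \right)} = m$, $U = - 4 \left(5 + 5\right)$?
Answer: $-5836$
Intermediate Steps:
$U = -40$ ($U = \left(-4\right) 10 = -40$)
$p{\left(2 \left(-2\right) 3 \right)} 483 + U = 2 \left(-2\right) 3 \cdot 483 - 40 = \left(-4\right) 3 \cdot 483 - 40 = \left(-12\right) 483 - 40 = -5796 - 40 = -5836$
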